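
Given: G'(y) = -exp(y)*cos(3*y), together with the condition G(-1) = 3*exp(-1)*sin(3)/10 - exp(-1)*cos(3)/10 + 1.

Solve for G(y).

G(y) = -3*exp(y)*sin(3*y)/10 - exp(y)*cos(3*y)/10 + 1

For G(y) to be correct, d/dy[G] must agree with the stated G'(y) identically.
A general antiderivative is -3*exp(y)*sin(3*y)/10 - exp(y)*cos(3*y)/10 + C.
The condition gives C = 3*exp(-1)*sin(3)/10 - exp(-1)*cos(3)/10 + 1 - (3*exp(-1)*sin(3)/10 - exp(-1)*cos(3)/10) = 1.
So G(y) = -3*exp(y)*sin(3*y)/10 - exp(y)*cos(3*y)/10 + 1.
Check: d/dy[-3*exp(y)*sin(3*y)/10 - exp(y)*cos(3*y)/10 + 1] = -exp(y)*cos(3*y) = G'(y).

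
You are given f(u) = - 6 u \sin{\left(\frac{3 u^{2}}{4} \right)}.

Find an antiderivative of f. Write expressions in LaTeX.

The substitution w = \frac{3 u^{2}}{4} works: f is exactly (dF/dw)*(dw/du) for that inner function.
Check: d/du[4 \cos{\left(\frac{3 u^{2}}{4} \right)}] = - 6 u \sin{\left(\frac{3 u^{2}}{4} \right)} = f(u).

An antiderivative is F(u) = 4 \cos{\left(\frac{3 u^{2}}{4} \right)}.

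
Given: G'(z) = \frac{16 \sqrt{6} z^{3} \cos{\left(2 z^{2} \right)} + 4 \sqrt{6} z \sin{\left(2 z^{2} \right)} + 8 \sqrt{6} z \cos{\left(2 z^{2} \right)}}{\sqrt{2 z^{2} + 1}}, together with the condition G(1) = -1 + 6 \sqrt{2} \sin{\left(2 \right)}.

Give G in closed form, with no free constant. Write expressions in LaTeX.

G'(z) has the shape u'v + uv' for u = 4 \sqrt{3 z^{2} + \frac{3}{2}} and v = \sin{\left(2 z^{2} \right)} — it is the derivative of the product u*v.
A general antiderivative is 4 \sqrt{3 z^{2} + \frac{3}{2}} \sin{\left(2 z^{2} \right)} + C.
The condition gives C = -1 + 6 \sqrt{2} \sin{\left(2 \right)} - (6 \sqrt{2} \sin{\left(2 \right)}) = -1.
So G(z) = 2 \sqrt{6} \sqrt{2 z^{2} + 1} \sin{\left(2 z^{2} \right)} - 1.
Check: d/dz[2 \sqrt{6} \sqrt{2 z^{2} + 1} \sin{\left(2 z^{2} \right)} - 1] = \frac{16 \sqrt{6} z^{3} \cos{\left(2 z^{2} \right)} + 4 \sqrt{6} z \sin{\left(2 z^{2} \right)} + 8 \sqrt{6} z \cos{\left(2 z^{2} \right)}}{\sqrt{2 z^{2} + 1}} = G'(z).

G(z) = 2 \sqrt{6} \sqrt{2 z^{2} + 1} \sin{\left(2 z^{2} \right)} - 1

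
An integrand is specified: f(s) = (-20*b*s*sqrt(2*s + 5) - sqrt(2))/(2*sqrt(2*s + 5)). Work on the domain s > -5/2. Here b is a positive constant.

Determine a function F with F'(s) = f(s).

Any candidate F(s) must reproduce f(s) exactly when differentiated.
Check: d/ds[sqrt(2)*(-5*sqrt(2)*b*s**2 - sqrt(2*s + 5))/2] = (-20*b*s*sqrt(2*s + 5) - sqrt(2))/(2*sqrt(2*s + 5)) = f(s).

An antiderivative is F(s) = sqrt(2)*(-5*sqrt(2)*b*s**2 - sqrt(2*s + 5))/2.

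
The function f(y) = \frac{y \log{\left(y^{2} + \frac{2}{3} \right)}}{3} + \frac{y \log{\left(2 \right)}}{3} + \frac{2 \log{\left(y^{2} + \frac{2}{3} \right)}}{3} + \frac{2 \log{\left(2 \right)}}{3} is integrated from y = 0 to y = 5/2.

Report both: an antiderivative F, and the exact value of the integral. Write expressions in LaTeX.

Integrate term by term and add the pieces.
F(y) = \frac{y^{2} \log{\left(y^{2} + \frac{2}{3} \right)}}{6} - \frac{y^{2}}{6} + \frac{y^{2} \log{\left(2 \right)}}{6} + \frac{2 y \log{\left(y^{2} + \frac{2}{3} \right)}}{3} - \frac{4 y}{3} + \frac{2 y \log{\left(2 \right)}}{3} + \frac{\log{\left(y^{2} + \frac{2}{3} \right)}}{9} + \frac{4 \sqrt{6} \operatorname{atan}{\left(\frac{\sqrt{6} y}{2} \right)}}{9} is an antiderivative of f.
Check: d/dy[\frac{y^{2} \log{\left(y^{2} + \frac{2}{3} \right)}}{6} - \frac{y^{2}}{6} + \frac{y^{2} \log{\left(2 \right)}}{6} + \frac{2 y \log{\left(y^{2} + \frac{2}{3} \right)}}{3} - \frac{4 y}{3} + \frac{2 y \log{\left(2 \right)}}{3} + \frac{\log{\left(y^{2} + \frac{2}{3} \right)}}{9} + \frac{4 \sqrt{6} \operatorname{atan}{\left(\frac{\sqrt{6} y}{2} \right)}}{9}] = \frac{y \log{\left(y^{2} + \frac{2}{3} \right)}}{3} + \frac{y \log{\left(2 \right)}}{3} + \frac{2 \log{\left(y^{2} + \frac{2}{3} \right)}}{3} + \frac{2 \log{\left(2 \right)}}{3} = f(y).
F(5/2) = - \frac{35}{8} + \frac{4 \sqrt{6} \operatorname{atan}{\left(\frac{5 \sqrt{6}}{4} \right)}}{9} + \frac{65 \log{\left(2 \right)}}{24} + \frac{203 \log{\left(\frac{83}{12} \right)}}{72}; F(0) = \frac{\log{\left(\frac{2}{3} \right)}}{9}.
Integral = F(5/2) - F(0) = - \frac{35}{8} - \frac{\log{\left(\frac{2}{3} \right)}}{9} + \frac{\log{\left(\frac{83}{12} \right)}}{9} + \frac{4 \sqrt{6} \operatorname{atan}{\left(\frac{5 \sqrt{6}}{4} \right)}}{9} + \frac{65 \log{\left(\frac{83}{6} \right)}}{24}.

Antiderivative: F(y) = \frac{y^{2} \log{\left(y^{2} + \frac{2}{3} \right)}}{6} - \frac{y^{2}}{6} + \frac{y^{2} \log{\left(2 \right)}}{6} + \frac{2 y \log{\left(y^{2} + \frac{2}{3} \right)}}{3} - \frac{4 y}{3} + \frac{2 y \log{\left(2 \right)}}{3} + \frac{\log{\left(y^{2} + \frac{2}{3} \right)}}{9} + \frac{4 \sqrt{6} \operatorname{atan}{\left(\frac{\sqrt{6} y}{2} \right)}}{9}; value = - \frac{35}{8} - \frac{\log{\left(\frac{2}{3} \right)}}{9} + \frac{\log{\left(\frac{83}{12} \right)}}{9} + \frac{4 \sqrt{6} \operatorname{atan}{\left(\frac{5 \sqrt{6}}{4} \right)}}{9} + \frac{65 \log{\left(\frac{83}{6} \right)}}{24}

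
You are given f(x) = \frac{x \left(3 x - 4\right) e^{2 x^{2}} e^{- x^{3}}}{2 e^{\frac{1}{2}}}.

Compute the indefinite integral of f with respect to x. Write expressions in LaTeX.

F(x) = - \frac{e^{2 x^{2}} e^{- x^{3}}}{2 e^{\frac{1}{2}}} + C

f matches the chain-rule pattern g'(h)*h' with inner function h(x) = - x^{3} + 2 x^{2} - \frac{1}{2}; substituting u = h(x) collapses the integral.
Check: d/dx[- \frac{e^{2 x^{2}} e^{- x^{3}}}{2 e^{\frac{1}{2}}}] = \frac{\left(3 x^{2} e^{2 x^{2}} - 4 x e^{2 x^{2}}\right) e^{- x^{3}}}{2 e^{\frac{1}{2}}}, which equals f(x).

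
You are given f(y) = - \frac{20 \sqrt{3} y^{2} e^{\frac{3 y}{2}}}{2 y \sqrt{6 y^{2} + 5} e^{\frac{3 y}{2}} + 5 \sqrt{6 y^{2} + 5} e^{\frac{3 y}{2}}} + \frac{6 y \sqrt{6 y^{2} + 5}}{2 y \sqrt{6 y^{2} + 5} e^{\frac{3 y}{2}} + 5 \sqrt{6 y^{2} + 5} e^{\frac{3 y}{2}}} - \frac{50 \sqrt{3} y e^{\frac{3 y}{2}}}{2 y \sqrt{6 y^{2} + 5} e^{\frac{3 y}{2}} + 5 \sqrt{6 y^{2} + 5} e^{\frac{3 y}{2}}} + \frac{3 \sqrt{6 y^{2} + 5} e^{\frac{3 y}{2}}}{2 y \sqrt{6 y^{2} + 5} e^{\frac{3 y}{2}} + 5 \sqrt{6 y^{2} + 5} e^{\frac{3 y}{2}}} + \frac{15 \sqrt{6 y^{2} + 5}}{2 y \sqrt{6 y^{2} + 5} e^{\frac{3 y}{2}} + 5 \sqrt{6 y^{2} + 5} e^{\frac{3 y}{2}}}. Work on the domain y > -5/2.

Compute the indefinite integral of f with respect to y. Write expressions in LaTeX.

F(y) = \frac{\left(- 10 \sqrt{3} \sqrt{6 y^{2} + 5} e^{\frac{3 y}{2}} + 9 e^{\frac{3 y}{2}} \log{\left(y + \frac{5}{2} \right)} - 12\right) e^{- \frac{3 y}{2}}}{6} + C

Integrate term by term and add the pieces.
Check: d/dy[\frac{\left(- 10 \sqrt{3} \sqrt{6 y^{2} + 5} e^{\frac{3 y}{2}} + 9 e^{\frac{3 y}{2}} \log{\left(y + \frac{5}{2} \right)} - 12\right) e^{- \frac{3 y}{2}}}{6}] = \frac{- 20 \sqrt{3} y^{2} e^{\frac{3 y}{2}} + 6 y \sqrt{6 y^{2} + 5} - 50 \sqrt{3} y e^{\frac{3 y}{2}} + 3 \sqrt{6 y^{2} + 5} e^{\frac{3 y}{2}} + 15 \sqrt{6 y^{2} + 5}}{2 y \sqrt{6 y^{2} + 5} e^{\frac{3 y}{2}} + 5 \sqrt{6 y^{2} + 5} e^{\frac{3 y}{2}}}, which equals f(y).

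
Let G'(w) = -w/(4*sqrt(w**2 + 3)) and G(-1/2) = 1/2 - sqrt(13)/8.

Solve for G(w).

The substitution u = w**2 + 3 works: G'(w) is exactly (dG/du)*(du/dw) for that inner function.
A general antiderivative is -sqrt(w**2 + 3)/4 + C.
The condition gives C = 1/2 - sqrt(13)/8 - (-sqrt(13)/8) = 1/2.
So G(w) = -(sqrt(w**2 + 3) - 2)/4.
Check: d/dw[-(sqrt(w**2 + 3) - 2)/4] = -w/(4*sqrt(w**2 + 3)) = G'(w).

G(w) = -(sqrt(w**2 + 3) - 2)/4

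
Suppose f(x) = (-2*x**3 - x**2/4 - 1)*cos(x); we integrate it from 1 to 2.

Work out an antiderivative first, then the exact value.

Differentiate the proposed F(x) back; it has to land on f(x) exactly.
F(x) = -2*x**3*sin(x) - x**2*sin(x)/4 - 6*x**2*cos(x) + 12*x*sin(x) - x*cos(x)/2 - sin(x)/2 + 12*cos(x) is an antiderivative of f.
Check: d/dx[-2*x**3*sin(x) - x**2*sin(x)/4 - 6*x**2*cos(x) + 12*x*sin(x) - x*cos(x)/2 - sin(x)/2 + 12*cos(x)] = -2*x**3*cos(x) - x**2*cos(x)/4 - cos(x), which equals f(x).
F(2) = -13*cos(2) + 13*sin(2)/2; F(1) = 11*cos(1)/2 + 37*sin(1)/4.
Integral = F(2) - F(1) = -37*sin(1)/4 - 11*cos(1)/2 - 13*cos(2) + 13*sin(2)/2.

Antiderivative: F(x) = -2*x**3*sin(x) - x**2*sin(x)/4 - 6*x**2*cos(x) + 12*x*sin(x) - x*cos(x)/2 - sin(x)/2 + 12*cos(x); value = -37*sin(1)/4 - 11*cos(1)/2 - 13*cos(2) + 13*sin(2)/2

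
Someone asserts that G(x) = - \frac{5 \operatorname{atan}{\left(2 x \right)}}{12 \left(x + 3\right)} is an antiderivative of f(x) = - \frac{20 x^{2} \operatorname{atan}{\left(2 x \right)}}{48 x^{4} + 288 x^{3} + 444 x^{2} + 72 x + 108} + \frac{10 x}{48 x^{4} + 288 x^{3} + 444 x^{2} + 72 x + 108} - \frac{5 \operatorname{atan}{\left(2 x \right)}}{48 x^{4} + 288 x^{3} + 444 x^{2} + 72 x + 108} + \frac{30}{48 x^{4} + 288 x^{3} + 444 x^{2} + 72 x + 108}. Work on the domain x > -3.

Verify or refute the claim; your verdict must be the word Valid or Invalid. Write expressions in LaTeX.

Invalid: d/dx[G] - f = \frac{20 x^{2} \operatorname{atan}{\left(2 x \right)} - 10 x + 5 \operatorname{atan}{\left(2 x \right)} - 30}{24 x^{4} + 144 x^{3} + 222 x^{2} + 36 x + 54}, which is not 0.

d/dx[G] = \frac{20 x^{2} \operatorname{atan}{\left(2 x \right)} - 10 x + 5 \operatorname{atan}{\left(2 x \right)} - 30}{48 x^{4} + 288 x^{3} + 444 x^{2} + 72 x + 108}
d/dx[G] - f(x) = \frac{20 x^{2} \operatorname{atan}{\left(2 x \right)} - 10 x + 5 \operatorname{atan}{\left(2 x \right)} - 30}{24 x^{4} + 144 x^{3} + 222 x^{2} + 36 x + 54} != 0.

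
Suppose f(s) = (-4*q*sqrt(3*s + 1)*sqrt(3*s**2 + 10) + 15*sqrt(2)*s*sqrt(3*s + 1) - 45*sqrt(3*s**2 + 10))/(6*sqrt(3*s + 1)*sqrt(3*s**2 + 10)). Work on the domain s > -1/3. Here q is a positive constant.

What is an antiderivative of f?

A candidate is checked by its d/ds: the result must match f(s).
Check: d/ds[-2*q*s/3 - 5*sqrt(3*s + 1) + 5*sqrt(3*s**2/2 + 5)/3] = (-4*q*sqrt(3*s + 1)*sqrt(3*s**2 + 10) + 15*sqrt(2)*s*sqrt(3*s + 1) - 45*sqrt(3*s**2 + 10))/(6*sqrt(3*s + 1)*sqrt(3*s**2 + 10)) = f(s).

An antiderivative is F(s) = -2*q*s/3 - 5*sqrt(3*s + 1) + 5*sqrt(3*s**2/2 + 5)/3.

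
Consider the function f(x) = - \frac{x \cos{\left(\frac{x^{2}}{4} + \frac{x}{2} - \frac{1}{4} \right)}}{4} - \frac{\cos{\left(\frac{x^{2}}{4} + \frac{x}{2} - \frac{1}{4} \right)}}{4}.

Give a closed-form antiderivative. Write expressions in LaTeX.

f matches the chain-rule pattern g'(h)*h' with inner function h(x) = \frac{x^{2}}{4} + \frac{x}{2} - \frac{1}{4}; substituting u = h(x) collapses the integral.
Check: d/dx[- \frac{\sin{\left(\frac{x^{2}}{4} + \frac{x}{2} - \frac{1}{4} \right)}}{2}] = - \frac{x \cos{\left(\frac{x^{2}}{4} + \frac{x}{2} - \frac{1}{4} \right)}}{4} - \frac{\cos{\left(\frac{x^{2}}{4} + \frac{x}{2} - \frac{1}{4} \right)}}{4} = f(x).

An antiderivative is F(x) = - \frac{\sin{\left(\frac{x^{2}}{4} + \frac{x}{2} - \frac{1}{4} \right)}}{2}.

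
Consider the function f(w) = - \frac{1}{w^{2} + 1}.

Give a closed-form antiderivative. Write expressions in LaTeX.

Differentiate the proposed F(w) back; it has to land on f(w) exactly.
Check: d/dw[- \operatorname{atan}{\left(w \right)}] = - \frac{1}{w^{2} + 1} = f(w).

An antiderivative is F(w) = - \operatorname{atan}{\left(w \right)}.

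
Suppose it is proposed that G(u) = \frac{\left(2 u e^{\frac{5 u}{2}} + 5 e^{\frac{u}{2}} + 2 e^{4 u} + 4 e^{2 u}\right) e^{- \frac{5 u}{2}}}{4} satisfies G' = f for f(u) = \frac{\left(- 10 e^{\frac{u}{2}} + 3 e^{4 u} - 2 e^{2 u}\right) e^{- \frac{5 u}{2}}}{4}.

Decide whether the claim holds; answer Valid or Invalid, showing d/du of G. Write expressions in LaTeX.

Invalid: d/du[G] - f = \frac{1}{2}, which is not 0.

d/du[G] = \frac{\left(2 e^{\frac{5 u}{2}} - 10 e^{\frac{u}{2}} + 3 e^{4 u} - 2 e^{2 u}\right) e^{- \frac{5 u}{2}}}{4}
d/du[G] - f(u) = \frac{1}{2} != 0.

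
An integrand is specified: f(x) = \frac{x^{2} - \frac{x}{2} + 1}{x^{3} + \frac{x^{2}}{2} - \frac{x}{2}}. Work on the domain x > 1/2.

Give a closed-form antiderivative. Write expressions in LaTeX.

Factor the denominator (x \left(x + 1\right) \left(2 x - 1\right)) and decompose: f = \frac{8}{3 \left(2 x - 1\right)} + \frac{5}{3 \left(x + 1\right)} - \frac{2}{x}; each piece integrates to a log, atan, or power term.
Check: d/dx[- 2 \log{\left(x \right)} + \frac{4 \log{\left(x - \frac{1}{2} \right)}}{3} + \frac{5 \log{\left(x + 1 \right)}}{3}] = \frac{2 x^{2} - x + 2}{2 x^{3} + x^{2} - x}, which equals f(x).

An antiderivative is F(x) = - 2 \log{\left(x \right)} + \frac{4 \log{\left(x - \frac{1}{2} \right)}}{3} + \frac{5 \log{\left(x + 1 \right)}}{3}.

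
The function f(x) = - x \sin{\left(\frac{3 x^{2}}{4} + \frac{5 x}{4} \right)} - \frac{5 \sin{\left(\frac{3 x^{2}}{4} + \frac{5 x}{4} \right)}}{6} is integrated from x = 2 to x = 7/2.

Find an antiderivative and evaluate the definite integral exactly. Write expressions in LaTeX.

Antiderivative: F(x) = \frac{2 \cos{\left(\frac{3 x^{2}}{4} + \frac{5 x}{4} \right)}}{3}; value = - \frac{2 \cos{\left(\frac{11}{2} \right)}}{3} + \frac{2 \cos{\left(\frac{217}{16} \right)}}{3}

The substitution u = \frac{3 x^{2}}{4} + \frac{5 x}{4} works: f is exactly (dF/du)*(du/dx) for that inner function.
F(x) = \frac{2 \cos{\left(\frac{3 x^{2}}{4} + \frac{5 x}{4} \right)}}{3} is an antiderivative of f.
Check: d/dx[\frac{2 \cos{\left(\frac{3 x^{2}}{4} + \frac{5 x}{4} \right)}}{3}] = - x \sin{\left(\frac{3 x^{2}}{4} + \frac{5 x}{4} \right)} - \frac{5 \sin{\left(\frac{3 x^{2}}{4} + \frac{5 x}{4} \right)}}{6} = f(x).
F(7/2) = \frac{2 \cos{\left(\frac{217}{16} \right)}}{3}; F(2) = \frac{2 \cos{\left(\frac{11}{2} \right)}}{3}.
Integral = F(7/2) - F(2) = - \frac{2 \cos{\left(\frac{11}{2} \right)}}{3} + \frac{2 \cos{\left(\frac{217}{16} \right)}}{3}.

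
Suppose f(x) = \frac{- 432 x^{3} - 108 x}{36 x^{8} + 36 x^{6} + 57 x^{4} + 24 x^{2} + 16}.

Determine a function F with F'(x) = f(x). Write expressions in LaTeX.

f matches the chain-rule pattern g'(h)*h' with inner function h(x) = x^{4} + \frac{x^{2}}{2} + \frac{2}{3}; substituting u = h(x) collapses the integral.
Check: d/dx[\frac{18}{6 x^{4} + 3 x^{2} + 4}] = \frac{- 432 x^{3} - 108 x}{36 x^{8} + 36 x^{6} + 57 x^{4} + 24 x^{2} + 16} = f(x).

An antiderivative is F(x) = \frac{18}{6 x^{4} + 3 x^{2} + 4}.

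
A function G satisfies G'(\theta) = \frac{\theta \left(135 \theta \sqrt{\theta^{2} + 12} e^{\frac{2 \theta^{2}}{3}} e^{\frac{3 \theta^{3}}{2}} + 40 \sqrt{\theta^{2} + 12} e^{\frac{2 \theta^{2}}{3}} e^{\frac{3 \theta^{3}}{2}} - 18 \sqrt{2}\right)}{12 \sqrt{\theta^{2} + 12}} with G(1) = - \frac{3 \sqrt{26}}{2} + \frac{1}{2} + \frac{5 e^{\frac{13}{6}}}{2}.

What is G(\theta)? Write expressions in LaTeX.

G(\theta) = \frac{- 3 \sqrt{2} \sqrt{\theta^{2} + 12} + 5 e^{\frac{2 \theta^{2}}{3}} e^{\frac{3 \theta^{3}}{2}} + 1}{2}

For G(\theta) to be correct, d/d\theta[G] must agree with the stated G'(\theta) identically.
A general antiderivative is - 3 \sqrt{\frac{\theta^{2}}{2} + 6} + \frac{5 e^{\frac{3 \theta^{3}}{2} + \frac{2 \theta^{2}}{3}}}{2} + C.
The condition gives C = - \frac{3 \sqrt{26}}{2} + \frac{1}{2} + \frac{5 e^{\frac{13}{6}}}{2} - (- \frac{3 \sqrt{26}}{2} + \frac{5 e^{\frac{13}{6}}}{2}) = \frac{1}{2}.
So G(\theta) = \frac{- 3 \sqrt{2} \sqrt{\theta^{2} + 12} + 5 e^{\frac{2 \theta^{2}}{3}} e^{\frac{3 \theta^{3}}{2}} + 1}{2}.
Check: d/d\theta[\frac{- 3 \sqrt{2} \sqrt{\theta^{2} + 12} + 5 e^{\frac{2 \theta^{2}}{3}} e^{\frac{3 \theta^{3}}{2}} + 1}{2}] = \frac{135 \theta^{2} \sqrt{\theta^{2} + 12} e^{\frac{2 \theta^{2}}{3}} e^{\frac{3 \theta^{3}}{2}} + 40 \theta \sqrt{\theta^{2} + 12} e^{\frac{2 \theta^{2}}{3}} e^{\frac{3 \theta^{3}}{2}} - 18 \sqrt{2} \theta}{12 \sqrt{\theta^{2} + 12}}, which equals G'(\theta).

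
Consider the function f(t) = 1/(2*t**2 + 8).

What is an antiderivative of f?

An antiderivative is F(t) = atan(t/2)/4.

Recover f(t) by differentiating a candidate F(t); any mismatch rules it out.
Check: d/dt[atan(t/2)/4] = 1/(2*t**2 + 8) = f(t).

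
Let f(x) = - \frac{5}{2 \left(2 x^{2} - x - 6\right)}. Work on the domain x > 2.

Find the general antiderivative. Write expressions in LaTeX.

F(x) = - \frac{5 \log{\left(x - 2 \right)}}{14} + \frac{5 \log{\left(x + \frac{3}{2} \right)}}{14} + C

Factor the denominator (2 \left(x - 2\right) \left(2 x + 3\right)) and decompose: f = \frac{5}{7 \left(2 x + 3\right)} - \frac{5}{14 \left(x - 2\right)}; each piece integrates to a log, atan, or power term.
Check: d/dx[- \frac{5 \log{\left(x - 2 \right)}}{14} + \frac{5 \log{\left(x + \frac{3}{2} \right)}}{14}] = - \frac{5}{4 x^{2} - 2 x - 12}, which equals f(x).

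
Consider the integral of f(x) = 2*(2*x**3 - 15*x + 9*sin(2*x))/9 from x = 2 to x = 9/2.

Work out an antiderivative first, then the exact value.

Whatever form F(x) takes, F'(x) = f(x) is non-negotiable.
F(x) = x**4/9 - 5*x**2/3 - cos(2*x) is an antiderivative of f.
Check: d/dx[x**4/9 - 5*x**2/3 - cos(2*x)] = 4*x**3/9 - 10*x/3 + 2*sin(2*x), which equals f(x).
F(9/2) = 189/16 - cos(9); F(2) = -44/9 - cos(4).
Integral = F(9/2) - F(2) = cos(4) - cos(9) + 2405/144.

Antiderivative: F(x) = x**4/9 - 5*x**2/3 - cos(2*x); value = cos(4) - cos(9) + 2405/144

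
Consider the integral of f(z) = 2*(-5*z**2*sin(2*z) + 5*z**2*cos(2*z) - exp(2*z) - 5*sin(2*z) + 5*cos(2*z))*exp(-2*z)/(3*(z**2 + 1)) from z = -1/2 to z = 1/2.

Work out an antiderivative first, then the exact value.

Antiderivative: F(z) = (-2*exp(2*z)*atan(z) + 5*sin(2*z))*exp(-2*z)/3; value = -4*atan(1/2)/3 + 5*exp(-1)*sin(1)/3 + 5*exp(1)*sin(1)/3

A candidate is checked by its d/dz: the result must match f(z).
F(z) = (-2*exp(2*z)*atan(z) + 5*sin(2*z))*exp(-2*z)/3 is an antiderivative of f.
Check: d/dz[(-2*exp(2*z)*atan(z) + 5*sin(2*z))*exp(-2*z)/3] = (-10*z**2*sin(2*z) + 10*z**2*cos(2*z) - 2*exp(2*z) - 10*sin(2*z) + 10*cos(2*z))/(3*z**2*exp(2*z) + 3*exp(2*z)), which equals f(z).
F(1/2) = -2*atan(1/2)/3 + 5*exp(-1)*sin(1)/3; F(-1/2) = -5*exp(1)*sin(1)/3 + 2*atan(1/2)/3.
Integral = F(1/2) - F(-1/2) = -4*atan(1/2)/3 + 5*exp(-1)*sin(1)/3 + 5*exp(1)*sin(1)/3.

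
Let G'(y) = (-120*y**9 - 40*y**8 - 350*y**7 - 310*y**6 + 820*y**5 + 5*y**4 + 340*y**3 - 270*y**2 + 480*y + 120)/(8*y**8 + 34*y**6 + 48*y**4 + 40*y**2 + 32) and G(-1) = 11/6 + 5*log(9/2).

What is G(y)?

A candidate passes only if d/dy[G] lands on the given G'(y) exactly.
A general antiderivative is 5*log(2*y**4 + y**2/2 + 2) - 5*(3*y**4 + 2*y**3 - 5*y**2 - 3*y)/(4*(y**2/2 + 1)) + C.
The condition gives C = 11/6 + 5*log(9/2) - (5/6 + 5*log(9/2)) = 1.
So G(y) = 5*log(2*y**4 + y**2/2 + 2) + 1 - 5*(3*y**4 + 2*y**3 - 5*y**2 - 3*y)/(4*(y**2/2 + 1)).
Check: d/dy[5*log(2*y**4 + y**2/2 + 2) + 1 - 5*(3*y**4 + 2*y**3 - 5*y**2 - 3*y)/(4*(y**2/2 + 1))] = (-120*y**9 - 40*y**8 - 350*y**7 - 310*y**6 + 820*y**5 + 5*y**4 + 340*y**3 - 270*y**2 + 480*y + 120)/(8*y**8 + 34*y**6 + 48*y**4 + 40*y**2 + 32) = G'(y).

G(y) = 5*log(2*y**4 + y**2/2 + 2) + 1 - 5*(3*y**4 + 2*y**3 - 5*y**2 - 3*y)/(4*(y**2/2 + 1))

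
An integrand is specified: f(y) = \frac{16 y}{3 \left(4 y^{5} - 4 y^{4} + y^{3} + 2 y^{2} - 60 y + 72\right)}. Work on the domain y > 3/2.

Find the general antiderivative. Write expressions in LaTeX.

Factor the denominator (3 \left(y + 2\right) \left(2 y - 3\right)^{2} \left(y^{2} + 4\right)) and decompose: f = \frac{4 \left(17 y - 62\right)}{1875 \left(y^{2} + 4\right)} - \frac{1664}{91875 \left(2 y - 3\right)} + \frac{64}{175 \left(2 y - 3\right)^{2}} - \frac{4}{147 \left(y + 2\right)}; each piece integrates to a log, atan, or power term.
Check: d/dy[\frac{- 1664 y \log{\left(y - \frac{3}{2} \right)} - 5000 y \log{\left(y + 2 \right)} + 3332 y \log{\left(y^{2} + 4 \right)} - 12152 y \operatorname{atan}{\left(\frac{y}{2} \right)} + 2496 \log{\left(y - \frac{3}{2} \right)} + 7500 \log{\left(y + 2 \right)} - 4998 \log{\left(y^{2} + 4 \right)} + 18228 \operatorname{atan}{\left(\frac{y}{2} \right)} - 16800}{183750 y - 275625}] = \frac{16 y}{12 y^{5} - 12 y^{4} + 3 y^{3} + 6 y^{2} - 180 y + 216}, which equals f(y).

F(y) = \frac{- 1664 y \log{\left(y - \frac{3}{2} \right)} - 5000 y \log{\left(y + 2 \right)} + 3332 y \log{\left(y^{2} + 4 \right)} - 12152 y \operatorname{atan}{\left(\frac{y}{2} \right)} + 2496 \log{\left(y - \frac{3}{2} \right)} + 7500 \log{\left(y + 2 \right)} - 4998 \log{\left(y^{2} + 4 \right)} + 18228 \operatorname{atan}{\left(\frac{y}{2} \right)} - 16800}{183750 y - 275625} + C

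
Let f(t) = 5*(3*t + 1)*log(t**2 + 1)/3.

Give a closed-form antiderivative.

An antiderivative is F(t) = 5*t**2*log(t**2 + 1)/2 - 5*t**2/2 + 5*t*log(t**2 + 1)/3 - 10*t/3 + 5*log(t**2 + 1)/2 + 10*atan(t)/3.

Any candidate F(t) must reproduce f(t) exactly when differentiated.
Check: d/dt[5*t**2*log(t**2 + 1)/2 - 5*t**2/2 + 5*t*log(t**2 + 1)/3 - 10*t/3 + 5*log(t**2 + 1)/2 + 10*atan(t)/3] = 5*t*log(t**2 + 1) + 5*log(t**2 + 1)/3, which equals f(t).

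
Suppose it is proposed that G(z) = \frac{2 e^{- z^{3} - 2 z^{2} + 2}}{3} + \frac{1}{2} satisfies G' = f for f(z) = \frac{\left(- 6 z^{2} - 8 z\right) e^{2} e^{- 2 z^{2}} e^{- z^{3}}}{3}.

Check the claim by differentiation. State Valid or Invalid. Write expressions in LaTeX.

Valid: G'(z) = f(z).

d/dz[G] = \frac{\left(- 6 z^{2} - 8 z\right) e^{2} e^{- 2 z^{2}} e^{- z^{3}}}{3}
This equals f(z) exactly, so the claim holds.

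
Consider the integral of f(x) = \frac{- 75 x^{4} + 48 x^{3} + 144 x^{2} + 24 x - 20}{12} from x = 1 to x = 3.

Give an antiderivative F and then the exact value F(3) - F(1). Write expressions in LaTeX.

Since d/dx undoes antidifferentiation here, F'(x) = f(x) is required of F(x).
F(x) = - \frac{5 x^{5}}{4} + x^{4} + 4 x^{3} + x^{2} - \frac{5 x}{3} is an antiderivative of f.
Check: d/dx[- \frac{5 x^{5}}{4} + x^{4} + 4 x^{3} + x^{2} - \frac{5 x}{3}] = - \frac{25 x^{4}}{4} + 4 x^{3} + 12 x^{2} + 2 x - \frac{5}{3}, which equals f(x).
F(3) = - \frac{443}{4}; F(1) = \frac{37}{12}.
Integral = F(3) - F(1) = - \frac{683}{6}.

Antiderivative: F(x) = - \frac{5 x^{5}}{4} + x^{4} + 4 x^{3} + x^{2} - \frac{5 x}{3}; value = - \frac{683}{6}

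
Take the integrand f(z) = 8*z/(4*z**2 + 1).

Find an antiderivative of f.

f matches the chain-rule pattern g'(h)*h' with inner function h(z) = 4*z**2 + 1; substituting u = h(z) collapses the integral.
Check: d/dz[log(4*z**2 + 1)] = 8*z/(4*z**2 + 1) = f(z).

An antiderivative is F(z) = log(4*z**2 + 1).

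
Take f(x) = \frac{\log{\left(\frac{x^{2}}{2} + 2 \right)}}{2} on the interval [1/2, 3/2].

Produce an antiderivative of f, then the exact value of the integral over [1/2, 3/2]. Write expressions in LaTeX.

Differentiate the proposed F(x) back; it has to land on f(x) exactly.
F(x) = \frac{x \log{\left(\frac{x^{2}}{2} + 2 \right)}}{2} - x + 2 \operatorname{atan}{\left(\frac{x}{2} \right)} is an antiderivative of f.
Check: d/dx[\frac{x \log{\left(\frac{x^{2}}{2} + 2 \right)}}{2} - x + 2 \operatorname{atan}{\left(\frac{x}{2} \right)}] = \frac{\log{\left(\frac{x^{2}}{2} + 2 \right)}}{2} = f(x).
F(3/2) = - \frac{3}{2} + \frac{3 \log{\left(\frac{25}{8} \right)}}{4} + 2 \operatorname{atan}{\left(\frac{3}{4} \right)}; F(1/2) = - \frac{1}{2} + \frac{\log{\left(\frac{17}{8} \right)}}{4} + 2 \operatorname{atan}{\left(\frac{1}{4} \right)}.
Integral = F(3/2) - F(1/2) = -1 - 2 \operatorname{atan}{\left(\frac{1}{4} \right)} - \frac{\log{\left(\frac{17}{8} \right)}}{4} + \frac{3 \log{\left(\frac{25}{8} \right)}}{4} + 2 \operatorname{atan}{\left(\frac{3}{4} \right)}.

Antiderivative: F(x) = \frac{x \log{\left(\frac{x^{2}}{2} + 2 \right)}}{2} - x + 2 \operatorname{atan}{\left(\frac{x}{2} \right)}; value = -1 - 2 \operatorname{atan}{\left(\frac{1}{4} \right)} - \frac{\log{\left(\frac{17}{8} \right)}}{4} + \frac{3 \log{\left(\frac{25}{8} \right)}}{4} + 2 \operatorname{atan}{\left(\frac{3}{4} \right)}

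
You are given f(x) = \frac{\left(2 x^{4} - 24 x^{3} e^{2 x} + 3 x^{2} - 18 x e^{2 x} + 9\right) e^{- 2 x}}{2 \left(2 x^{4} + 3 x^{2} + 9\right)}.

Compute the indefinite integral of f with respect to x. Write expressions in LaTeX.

Any candidate F(x) must reproduce f(x) exactly when differentiated.
Check: d/dx[\frac{\left(- 6 e^{2 x} \log{\left(\frac{2 x^{4}}{3} + x^{2} + 3 \right)} - 1\right) e^{- 2 x}}{4}] = \frac{2 x^{4} - 24 x^{3} e^{2 x} + 3 x^{2} - 18 x e^{2 x} + 9}{4 x^{4} e^{2 x} + 6 x^{2} e^{2 x} + 18 e^{2 x}}, which equals f(x).

F(x) = \frac{\left(- 6 e^{2 x} \log{\left(\frac{2 x^{4}}{3} + x^{2} + 3 \right)} - 1\right) e^{- 2 x}}{4} + C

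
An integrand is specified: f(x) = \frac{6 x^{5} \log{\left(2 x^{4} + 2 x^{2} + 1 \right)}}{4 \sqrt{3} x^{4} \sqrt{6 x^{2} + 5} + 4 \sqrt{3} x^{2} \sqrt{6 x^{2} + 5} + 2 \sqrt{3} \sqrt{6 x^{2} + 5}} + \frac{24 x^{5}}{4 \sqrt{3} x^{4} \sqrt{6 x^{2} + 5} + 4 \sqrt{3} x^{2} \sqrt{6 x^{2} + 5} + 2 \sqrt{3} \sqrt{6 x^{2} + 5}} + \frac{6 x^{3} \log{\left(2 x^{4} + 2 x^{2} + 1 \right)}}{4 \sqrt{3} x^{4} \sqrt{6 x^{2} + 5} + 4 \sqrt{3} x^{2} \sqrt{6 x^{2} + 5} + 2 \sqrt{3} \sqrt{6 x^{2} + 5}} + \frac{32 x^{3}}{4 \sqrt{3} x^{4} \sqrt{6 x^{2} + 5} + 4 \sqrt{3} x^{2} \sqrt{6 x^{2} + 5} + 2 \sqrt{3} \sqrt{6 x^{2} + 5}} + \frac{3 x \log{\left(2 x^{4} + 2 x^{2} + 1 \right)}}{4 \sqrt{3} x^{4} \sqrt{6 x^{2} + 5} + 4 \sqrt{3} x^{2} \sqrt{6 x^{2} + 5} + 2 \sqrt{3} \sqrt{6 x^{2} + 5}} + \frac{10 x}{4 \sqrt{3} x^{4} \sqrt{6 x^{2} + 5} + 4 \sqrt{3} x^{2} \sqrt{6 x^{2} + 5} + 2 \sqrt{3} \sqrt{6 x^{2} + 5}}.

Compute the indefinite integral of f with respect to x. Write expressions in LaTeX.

F(x) = \frac{\sqrt{2 x^{2} + \frac{5}{3}} \log{\left(2 x^{4} + 2 x^{2} + 1 \right)}}{4} + C

Recognize the product-rule pattern: f = u'v + uv' with u = \frac{\sqrt{2 x^{2} + \frac{5}{3}}}{4}, v = \log{\left(2 x^{4} + 2 x^{2} + 1 \right)}, so integration by parts undoes it.
Check: d/dx[\frac{\sqrt{2 x^{2} + \frac{5}{3}} \log{\left(2 x^{4} + 2 x^{2} + 1 \right)}}{4}] = \frac{6 x^{5} \log{\left(2 x^{4} + 2 x^{2} + 1 \right)} + 24 x^{5} + 6 x^{3} \log{\left(2 x^{4} + 2 x^{2} + 1 \right)} + 32 x^{3} + 3 x \log{\left(2 x^{4} + 2 x^{2} + 1 \right)} + 10 x}{4 \sqrt{3} x^{4} \sqrt{6 x^{2} + 5} + 4 \sqrt{3} x^{2} \sqrt{6 x^{2} + 5} + 2 \sqrt{3} \sqrt{6 x^{2} + 5}}, which equals f(x).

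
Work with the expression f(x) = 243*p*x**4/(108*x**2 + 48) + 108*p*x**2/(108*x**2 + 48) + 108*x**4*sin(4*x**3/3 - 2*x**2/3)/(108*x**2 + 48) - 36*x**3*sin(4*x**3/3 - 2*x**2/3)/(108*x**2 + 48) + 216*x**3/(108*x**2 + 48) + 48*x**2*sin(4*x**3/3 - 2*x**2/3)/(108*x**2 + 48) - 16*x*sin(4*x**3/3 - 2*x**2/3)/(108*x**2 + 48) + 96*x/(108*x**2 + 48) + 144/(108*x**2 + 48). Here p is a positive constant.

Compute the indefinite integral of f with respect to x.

Integrate term by term and add the pieces.
Check: d/dx[(9*p*x**3 + 12*x**2 - 3*cos(4*x**3/3 - 2*x**2/3) + 24*atan(3*x/2) + 20)/12] = (243*p*x**4 + 108*p*x**2 + 108*x**4*sin(4*x**3/3 - 2*x**2/3) - 36*x**3*sin(4*x**3/3 - 2*x**2/3) + 216*x**3 + 48*x**2*sin(4*x**3/3 - 2*x**2/3) - 16*x*sin(4*x**3/3 - 2*x**2/3) + 96*x + 144)/(108*x**2 + 48), which equals f(x).

F(x) = (9*p*x**3 + 12*x**2 - 3*cos(4*x**3/3 - 2*x**2/3) + 24*atan(3*x/2) + 20)/12 + C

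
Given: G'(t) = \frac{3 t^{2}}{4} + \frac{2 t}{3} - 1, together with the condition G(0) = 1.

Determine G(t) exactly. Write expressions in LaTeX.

G(t) = \frac{t^{3}}{4} + \frac{t^{2}}{3} - t + 1

The integrand splits into summands that can be handled one at a time.
A general antiderivative is \frac{t^{3}}{4} + \frac{t^{2}}{3} - t + 2 + C.
The condition gives C = 1 - (2) = -1.
So G(t) = \frac{t^{3}}{4} + \frac{t^{2}}{3} - t + 1.
Check: d/dt[\frac{t^{3}}{4} + \frac{t^{2}}{3} - t + 1] = \frac{3 t^{2}}{4} + \frac{2 t}{3} - 1 = G'(t).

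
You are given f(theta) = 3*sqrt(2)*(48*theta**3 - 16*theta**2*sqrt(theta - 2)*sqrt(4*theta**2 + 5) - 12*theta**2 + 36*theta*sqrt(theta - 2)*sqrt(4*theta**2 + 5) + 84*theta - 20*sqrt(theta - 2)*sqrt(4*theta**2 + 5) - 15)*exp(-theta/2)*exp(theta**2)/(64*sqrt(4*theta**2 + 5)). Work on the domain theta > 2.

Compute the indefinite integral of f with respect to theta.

Recognize the product-rule pattern: f = u'v + uv' with u = -3*(theta/2 - 1)**(3/2)/2 + 9*sqrt(2*theta**2 + 5/2)/16, v = exp(theta**2 - theta/2), so integration by parts undoes it.
Check: d/dtheta[3*(-2*(theta/2 - 1)**(3/2) + 3*sqrt(2*theta**2 + 5/2)/4)*exp(theta**2 - theta/2)/4] = sqrt(2)*(144*theta**3*exp(-theta/2)*exp(theta**2) - 48*theta**2*sqrt(theta - 2)*sqrt(4*theta**2 + 5)*exp(-theta/2)*exp(theta**2) - 36*theta**2*exp(-theta/2)*exp(theta**2) + 108*theta*sqrt(theta - 2)*sqrt(4*theta**2 + 5)*exp(-theta/2)*exp(theta**2) + 252*theta*exp(-theta/2)*exp(theta**2) - 60*sqrt(theta - 2)*sqrt(4*theta**2 + 5)*exp(-theta/2)*exp(theta**2) - 45*exp(-theta/2)*exp(theta**2))/(64*sqrt(4*theta**2 + 5)), which equals f(theta).

F(theta) = 3*(-2*(theta/2 - 1)**(3/2) + 3*sqrt(2*theta**2 + 5/2)/4)*exp(theta**2 - theta/2)/4 + C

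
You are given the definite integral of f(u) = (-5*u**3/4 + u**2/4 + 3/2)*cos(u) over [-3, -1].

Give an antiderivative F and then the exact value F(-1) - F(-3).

Antiderivative: F(u) = (-5*u**3*sin(u) + u**2*sin(u) - 15*u**2*cos(u) + 30*u*sin(u) + 2*u*cos(u) + 4*sin(u) + 30*cos(u))/4; value = 111*cos(3)/4 + 13*cos(1)/4 + 29*sin(3)/2 + 5*sin(1)

Recover f(u) by differentiating a candidate F(u); any mismatch rules it out.
F(u) = (-5*u**3*sin(u) + u**2*sin(u) - 15*u**2*cos(u) + 30*u*sin(u) + 2*u*cos(u) + 4*sin(u) + 30*cos(u))/4 is an antiderivative of f.
Check: d/du[(-5*u**3*sin(u) + u**2*sin(u) - 15*u**2*cos(u) + 30*u*sin(u) + 2*u*cos(u) + 4*sin(u) + 30*cos(u))/4] = -5*u**3*cos(u)/4 + u**2*cos(u)/4 + 3*cos(u)/2, which equals f(u).
F(-1) = 13*cos(1)/4 + 5*sin(1); F(-3) = -29*sin(3)/2 - 111*cos(3)/4.
Integral = F(-1) - F(-3) = 111*cos(3)/4 + 13*cos(1)/4 + 29*sin(3)/2 + 5*sin(1).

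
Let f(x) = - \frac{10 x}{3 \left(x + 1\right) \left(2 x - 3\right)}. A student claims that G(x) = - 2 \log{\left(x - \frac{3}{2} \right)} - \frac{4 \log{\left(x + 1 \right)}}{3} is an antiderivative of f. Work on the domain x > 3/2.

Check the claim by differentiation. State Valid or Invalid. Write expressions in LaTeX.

d/dx[G] = - \frac{20 x}{6 x^{2} - 3 x - 9}
d/dx[G] - f(x) = - \frac{10 x}{6 x^{2} - 3 x - 9} != 0.

Invalid: d/dx[G] - f = - \frac{10 x}{6 x^{2} - 3 x - 9}, which is not 0.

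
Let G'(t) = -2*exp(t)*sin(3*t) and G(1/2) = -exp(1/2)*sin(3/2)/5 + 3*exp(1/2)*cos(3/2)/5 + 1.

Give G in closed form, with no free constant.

Differentiate the proposed G(t) back; it has to land on the given G'(t).
A general antiderivative is -exp(t)*sin(3*t)/5 + 3*exp(t)*cos(3*t)/5 + C.
The condition gives C = -exp(1/2)*sin(3/2)/5 + 3*exp(1/2)*cos(3/2)/5 + 1 - (-exp(1/2)*sin(3/2)/5 + 3*exp(1/2)*cos(3/2)/5) = 1.
So G(t) = -exp(t)*sin(3*t)/5 + 3*exp(t)*cos(3*t)/5 + 1.
Check: d/dt[-exp(t)*sin(3*t)/5 + 3*exp(t)*cos(3*t)/5 + 1] = -2*exp(t)*sin(3*t) = G'(t).

G(t) = -exp(t)*sin(3*t)/5 + 3*exp(t)*cos(3*t)/5 + 1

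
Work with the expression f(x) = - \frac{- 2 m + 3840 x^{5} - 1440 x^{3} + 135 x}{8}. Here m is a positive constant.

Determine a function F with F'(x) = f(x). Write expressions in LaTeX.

Since d/dx undoes antidifferentiation here, F'(x) = f(x) is required of F(x).
Check: d/dx[\frac{m x}{4} + \frac{5 \left(\frac{3}{4} - 4 x^{2}\right)^{3}}{4}] = \frac{m}{4} - 480 x^{5} + 180 x^{3} - \frac{135 x}{8}, which equals f(x).

An antiderivative is F(x) = \frac{m x}{4} + \frac{5 \left(\frac{3}{4} - 4 x^{2}\right)^{3}}{4}.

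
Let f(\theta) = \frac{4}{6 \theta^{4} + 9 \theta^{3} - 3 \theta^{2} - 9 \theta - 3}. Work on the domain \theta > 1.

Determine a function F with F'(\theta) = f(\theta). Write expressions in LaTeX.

An antiderivative is F(\theta) = \frac{\log{\left(\theta - 1 \right)}}{9} - \frac{16 \log{\left(\theta + \frac{1}{2} \right)}}{9} + \frac{5 \log{\left(\theta + 1 \right)}}{3} - \frac{4}{6 \theta + 6}.

Factor the denominator (3 \left(\theta - 1\right) \left(\theta + 1\right)^{2} \left(2 \theta + 1\right)) and decompose: f = - \frac{32}{9 \left(2 \theta + 1\right)} + \frac{5}{3 \left(\theta + 1\right)} + \frac{2}{3 \left(\theta + 1\right)^{2}} + \frac{1}{9 \left(\theta - 1\right)}; each piece integrates to a log, atan, or power term.
Check: d/d\theta[\frac{\log{\left(\theta - 1 \right)}}{9} - \frac{16 \log{\left(\theta + \frac{1}{2} \right)}}{9} + \frac{5 \log{\left(\theta + 1 \right)}}{3} - \frac{4}{6 \theta + 6}] = \frac{4}{6 \theta^{4} + 9 \theta^{3} - 3 \theta^{2} - 9 \theta - 3} = f(\theta).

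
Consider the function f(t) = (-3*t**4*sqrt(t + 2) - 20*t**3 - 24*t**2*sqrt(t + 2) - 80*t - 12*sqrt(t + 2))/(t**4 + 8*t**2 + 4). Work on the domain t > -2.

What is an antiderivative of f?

Differentiate the proposed F(t) back; it has to land on f(t) exactly.
Check: d/dt[-2*t*sqrt(t + 2) - 4*sqrt(t + 2) - 5*log(t**4/2 + 4*t**2 + 2)] = (-3*t**5 - 6*t**4 - 20*t**3*sqrt(t + 2) - 24*t**3 - 48*t**2 - 80*t*sqrt(t + 2) - 12*t - 24)/(t**4*sqrt(t + 2) + 8*t**2*sqrt(t + 2) + 4*sqrt(t + 2)), which equals f(t).

An antiderivative is F(t) = -2*t*sqrt(t + 2) - 4*sqrt(t + 2) - 5*log(t**4/2 + 4*t**2 + 2).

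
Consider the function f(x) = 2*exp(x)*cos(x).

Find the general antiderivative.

An antiderivative F(x) passes only if d/dx[F] lands on f(x) exactly.
Check: d/dx[exp(x)*sin(x) + exp(x)*cos(x)] = 2*exp(x)*cos(x) = f(x).

F(x) = exp(x)*sin(x) + exp(x)*cos(x) + C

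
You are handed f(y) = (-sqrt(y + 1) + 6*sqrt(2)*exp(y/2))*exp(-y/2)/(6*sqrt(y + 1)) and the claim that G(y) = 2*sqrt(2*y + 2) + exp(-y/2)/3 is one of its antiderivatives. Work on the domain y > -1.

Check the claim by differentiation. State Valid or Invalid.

Valid - differentiating G returns exactly f.

d/dy[G] = (-sqrt(y + 1) + 6*sqrt(2)*exp(y/2))*exp(-y/2)/(6*sqrt(y + 1))
This equals f(y) exactly, so the claim holds.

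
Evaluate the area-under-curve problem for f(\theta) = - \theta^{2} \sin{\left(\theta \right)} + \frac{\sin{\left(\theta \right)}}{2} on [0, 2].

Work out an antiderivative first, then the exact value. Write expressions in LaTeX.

Antiderivative: F(\theta) = \theta^{2} \cos{\left(\theta \right)} - 2 \theta \sin{\left(\theta \right)} - \frac{5 \cos{\left(\theta \right)}}{2}; value = - 4 \sin{\left(2 \right)} + \frac{3 \cos{\left(2 \right)}}{2} + \frac{5}{2}

The integrand splits into summands that can be handled one at a time.
F(\theta) = \theta^{2} \cos{\left(\theta \right)} - 2 \theta \sin{\left(\theta \right)} - \frac{5 \cos{\left(\theta \right)}}{2} is an antiderivative of f.
Check: d/d\theta[\theta^{2} \cos{\left(\theta \right)} - 2 \theta \sin{\left(\theta \right)} - \frac{5 \cos{\left(\theta \right)}}{2}] = - \theta^{2} \sin{\left(\theta \right)} + \frac{\sin{\left(\theta \right)}}{2} = f(\theta).
F(2) = - 4 \sin{\left(2 \right)} + \frac{3 \cos{\left(2 \right)}}{2}; F(0) = - \frac{5}{2}.
Integral = F(2) - F(0) = - 4 \sin{\left(2 \right)} + \frac{3 \cos{\left(2 \right)}}{2} + \frac{5}{2}.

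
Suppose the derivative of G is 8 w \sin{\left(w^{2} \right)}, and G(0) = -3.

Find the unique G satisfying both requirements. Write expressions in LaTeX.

Differentiate the proposed G(w) back; it has to land on the given G'(w).
A general antiderivative is - 4 \cos{\left(w^{2} \right)} + C.
The condition gives C = -3 - (-4) = 1.
So G(w) = 1 - 4 \cos{\left(w^{2} \right)}.
Check: d/dw[1 - 4 \cos{\left(w^{2} \right)}] = 8 w \sin{\left(w^{2} \right)} = G'(w).

G(w) = 1 - 4 \cos{\left(w^{2} \right)}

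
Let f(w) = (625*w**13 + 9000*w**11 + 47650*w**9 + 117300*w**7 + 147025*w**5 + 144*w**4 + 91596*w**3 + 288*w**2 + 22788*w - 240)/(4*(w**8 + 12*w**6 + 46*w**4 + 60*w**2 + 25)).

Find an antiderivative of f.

An antiderivative is F(w) = (-288*w + 5*(5*w**2 + 6)**3*(w**4 + 6*w**2 + 5) - 144)/(24*(w**4 + 6*w**2 + 5)).

Since d/dw undoes antidifferentiation here, F'(w) = f(w) is required of F(w).
Check: d/dw[(-288*w + 5*(5*w**2 + 6)**3*(w**4 + 6*w**2 + 5) - 144)/(24*(w**4 + 6*w**2 + 5))] = (625*w**13 + 9000*w**11 + 47650*w**9 + 117300*w**7 + 147025*w**5 + 144*w**4 + 91596*w**3 + 288*w**2 + 22788*w - 240)/(4*w**8 + 48*w**6 + 184*w**4 + 240*w**2 + 100), which equals f(w).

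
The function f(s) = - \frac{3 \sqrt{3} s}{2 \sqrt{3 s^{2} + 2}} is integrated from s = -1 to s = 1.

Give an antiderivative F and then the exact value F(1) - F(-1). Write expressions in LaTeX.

Antiderivative: F(s) = - \frac{\sqrt{3} \sqrt{3 s^{2} + 2}}{2}; value = 0

f matches the chain-rule pattern g'(h)*h' with inner function h(s) = s^{2} + \frac{2}{3}; substituting u = h(s) collapses the integral.
F(s) = - \frac{\sqrt{3} \sqrt{3 s^{2} + 2}}{2} is an antiderivative of f.
Check: d/ds[- \frac{\sqrt{3} \sqrt{3 s^{2} + 2}}{2}] = - \frac{3 \sqrt{3} s}{2 \sqrt{3 s^{2} + 2}} = f(s).
F(1) = - \frac{\sqrt{15}}{2}; F(-1) = - \frac{\sqrt{15}}{2}.
Integral = F(1) - F(-1) = 0.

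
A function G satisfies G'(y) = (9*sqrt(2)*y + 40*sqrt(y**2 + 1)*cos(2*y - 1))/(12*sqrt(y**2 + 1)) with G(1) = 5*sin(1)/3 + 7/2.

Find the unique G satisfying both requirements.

For G(y) to be correct, d/dy[G] must agree with the stated G'(y) identically.
A general antiderivative is 3*sqrt(2*y**2 + 2)/4 + 5*sin(2*y - 1)/3 + C.
The condition gives C = 5*sin(1)/3 + 7/2 - (5*sin(1)/3 + 3/2) = 2.
So G(y) = 3*sqrt(2*y**2 + 2)/4 + 5*sin(2*y - 1)/3 + 2.
Check: d/dy[3*sqrt(2*y**2 + 2)/4 + 5*sin(2*y - 1)/3 + 2] = (9*sqrt(2)*y + 40*sqrt(y**2 + 1)*cos(2*y - 1))/(12*sqrt(y**2 + 1)) = G'(y).

G(y) = 3*sqrt(2*y**2 + 2)/4 + 5*sin(2*y - 1)/3 + 2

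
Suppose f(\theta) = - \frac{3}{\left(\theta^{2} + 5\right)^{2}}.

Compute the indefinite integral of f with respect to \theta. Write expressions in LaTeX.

F(\theta) = \frac{3 \left(- 5 \theta - \sqrt{5} \left(\theta^{2} + 5\right) \operatorname{atan}{\left(\frac{\sqrt{5} \theta}{5} \right)}\right)}{50 \left(\theta^{2} + 5\right)} + C

Recover f(\theta) by differentiating a candidate F(\theta); any mismatch rules it out.
Check: d/d\theta[\frac{3 \left(- 5 \theta - \sqrt{5} \left(\theta^{2} + 5\right) \operatorname{atan}{\left(\frac{\sqrt{5} \theta}{5} \right)}\right)}{50 \left(\theta^{2} + 5\right)}] = - \frac{3}{\theta^{4} + 10 \theta^{2} + 25}, which equals f(\theta).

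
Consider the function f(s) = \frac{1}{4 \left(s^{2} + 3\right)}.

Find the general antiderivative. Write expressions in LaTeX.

For F(s) to be correct the identity F'(s) - f(s) = 0 must hold.
Check: d/ds[\frac{\sqrt{3} \operatorname{atan}{\left(\frac{\sqrt{3} s}{3} \right)}}{12}] = \frac{1}{4 s^{2} + 12}, which equals f(s).

F(s) = \frac{\sqrt{3} \operatorname{atan}{\left(\frac{\sqrt{3} s}{3} \right)}}{12} + C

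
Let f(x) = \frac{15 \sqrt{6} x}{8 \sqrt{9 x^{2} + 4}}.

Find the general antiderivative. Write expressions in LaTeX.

The substitution u = \frac{3 x^{2}}{2} + \frac{2}{3} works: f is exactly (dF/du)*(du/dx) for that inner function.
Check: d/dx[\frac{5 \sqrt{6} \sqrt{9 x^{2} + 4}}{24}] = \frac{15 \sqrt{6} x}{8 \sqrt{9 x^{2} + 4}} = f(x).

F(x) = \frac{5 \sqrt{6} \sqrt{9 x^{2} + 4}}{24} + C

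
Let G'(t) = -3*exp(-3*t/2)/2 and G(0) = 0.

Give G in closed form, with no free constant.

Any candidate G(t) must reproduce the stated G'(t) exactly.
A general antiderivative is exp(-3*t/2) + C.
The condition gives C = 0 - (1) = -1.
So G(t) = -1 + exp(-3*t/2).
Check: d/dt[-1 + exp(-3*t/2)] = -3*exp(-3*t/2)/2 = G'(t).

G(t) = -1 + exp(-3*t/2)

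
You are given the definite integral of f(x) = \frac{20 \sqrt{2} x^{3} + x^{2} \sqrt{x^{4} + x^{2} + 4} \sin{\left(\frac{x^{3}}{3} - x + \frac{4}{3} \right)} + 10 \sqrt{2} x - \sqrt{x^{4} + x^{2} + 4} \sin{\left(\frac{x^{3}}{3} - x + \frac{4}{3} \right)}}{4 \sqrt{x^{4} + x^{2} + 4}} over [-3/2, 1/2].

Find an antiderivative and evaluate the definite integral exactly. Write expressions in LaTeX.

Antiderivative: F(x) = 5 \sqrt{\frac{x^{4}}{2} + \frac{x^{2}}{2} + 2} - \frac{\cos{\left(\frac{x^{3}}{3} - x + \frac{4}{3} \right)}}{4}; value = - \frac{5 \sqrt{362}}{8} - \frac{\cos{\left(\frac{7}{8} \right)}}{4} + \frac{\cos{\left(\frac{41}{24} \right)}}{4} + \frac{5 \sqrt{138}}{8}

For F(x) to be correct the identity F'(x) - f(x) = 0 must hold.
F(x) = 5 \sqrt{\frac{x^{4}}{2} + \frac{x^{2}}{2} + 2} - \frac{\cos{\left(\frac{x^{3}}{3} - x + \frac{4}{3} \right)}}{4} is an antiderivative of f.
Check: d/dx[5 \sqrt{\frac{x^{4}}{2} + \frac{x^{2}}{2} + 2} - \frac{\cos{\left(\frac{x^{3}}{3} - x + \frac{4}{3} \right)}}{4}] = \frac{20 \sqrt{2} x^{3} + x^{2} \sqrt{x^{4} + x^{2} + 4} \sin{\left(\frac{x^{3}}{3} - x + \frac{4}{3} \right)} + 10 \sqrt{2} x - \sqrt{x^{4} + x^{2} + 4} \sin{\left(\frac{x^{3}}{3} - x + \frac{4}{3} \right)}}{4 \sqrt{x^{4} + x^{2} + 4}} = f(x).
F(1/2) = - \frac{\cos{\left(\frac{7}{8} \right)}}{4} + \frac{5 \sqrt{138}}{8}; F(-3/2) = - \frac{\cos{\left(\frac{41}{24} \right)}}{4} + \frac{5 \sqrt{362}}{8}.
Integral = F(1/2) - F(-3/2) = - \frac{5 \sqrt{362}}{8} - \frac{\cos{\left(\frac{7}{8} \right)}}{4} + \frac{\cos{\left(\frac{41}{24} \right)}}{4} + \frac{5 \sqrt{138}}{8}.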